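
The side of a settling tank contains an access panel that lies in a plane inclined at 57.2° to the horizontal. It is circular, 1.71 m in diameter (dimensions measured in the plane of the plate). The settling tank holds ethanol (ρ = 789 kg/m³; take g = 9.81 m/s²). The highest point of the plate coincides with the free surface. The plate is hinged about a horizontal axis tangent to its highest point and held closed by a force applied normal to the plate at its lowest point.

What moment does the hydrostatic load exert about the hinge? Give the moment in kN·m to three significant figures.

γ = ρg = 789 × 9.81 / 1000 = 7.74009 kN/m³.
Let θ = 57.2° be the plate's angle to the horizontal; measure y along the incline from where the plane meets the free surface. Vertical depth h = y·sinθ with sinθ = 0.840567.
The centroid is at the centre, 0.855 m below the top of the plate, so y_c = 0.855 m and h_c = 0.855 × 0.840567 = 0.718685 m.
A = π(0.855)² = 2.29658 m².
Resultant F = γ·h_c·A = 7.74009 × 0.718685 × 2.29658 = 12.7752 kN.
I_c = πr⁴/4 = π × 0.855⁴/4 = 0.419715 m⁴.
Centre of pressure: y_p = y_c + I_c/(y_c·A) = 0.855 + 0.419715/(0.855 × 2.29658) = 0.855 + 0.21375 = 1.06875 m along the plane.
The resultant acts 0.855 + 0.21375 = 1.06875 m (along the plate) below the hinge at the top edge, so the moment about the hinge is M = F × 1.06875 = 12.7752 × 1.06875 = 13.6535 kN·m.

M ≈ 13.7 kN·m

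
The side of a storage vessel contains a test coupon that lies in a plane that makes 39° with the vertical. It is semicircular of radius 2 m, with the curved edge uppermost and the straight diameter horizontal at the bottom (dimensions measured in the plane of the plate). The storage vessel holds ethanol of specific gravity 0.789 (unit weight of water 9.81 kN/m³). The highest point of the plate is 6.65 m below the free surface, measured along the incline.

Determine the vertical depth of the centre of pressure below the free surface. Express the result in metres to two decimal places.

h_p = 6.09 m

γ = 0.789 × 9.81 = 7.74009 kN/m³.
The plate makes 39° with the vertical, i.e. θ = 90° − 39° = 51° to the horizontal. Measuring y along the incline from the free-surface line, vertical depth h = y·sinθ with sinθ = 0.777146.
The centroid lies 4r/(3π) = 0.848826 m above the diameter, so r − 4r/(3π) = 2 − 0.848826 = 1.15117 m below the topmost point, so y_c = 6.65 + 1.15117 = 7.80117 m and h_c = 7.80117 × 0.777146 = 6.06265 m.
A = πr²/2 = π × 2²/2 = 6.28319 m².
Resultant F = γ·h_c·A = 7.74009 × 6.06265 × 6.28319 = 294.842 kN.
I_c = (π/8 − 8/(9π))·r⁴ = 0.109757 × 2⁴ = 1.75611 m⁴.
Centre of pressure: y_p = y_c + I_c/(y_c·A) = 7.80117 + 1.75611/(7.80117 × 6.28319) = 7.80117 + 0.0358271 = 7.837 m along the plane.
Vertically, h_p = y_p·sinθ = 7.837 × 0.777146 = 6.09049 m.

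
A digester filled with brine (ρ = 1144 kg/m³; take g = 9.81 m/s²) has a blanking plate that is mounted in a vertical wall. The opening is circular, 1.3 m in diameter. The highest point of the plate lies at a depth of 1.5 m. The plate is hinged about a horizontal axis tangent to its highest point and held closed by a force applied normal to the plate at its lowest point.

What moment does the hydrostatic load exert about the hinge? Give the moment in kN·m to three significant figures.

M ≈ 22.4 kN·m

γ = ρg = 1144 × 9.81 / 1000 = 11.22264 kN/m³.
The centroid is at the centre, 0.65 m below the top of the plate, so the centroid depth is h_c = 1.5 + 0.65 = 2.15 m.
A = π(0.65)² = 1.32732 m².
Resultant F = γ·h_c·A = 11.22264 × 2.15 × 1.32732 = 32.0265 kN.
I_c = πr⁴/4 = π × 0.65⁴/4 = 0.140198 m⁴.
Centre of pressure: y_p = y_c + I_c/(y_c·A) = 2.15 + 0.140198/(2.15 × 1.32732) = 2.15 + 0.0491278 = 2.19913 m along the plane.
The resultant acts 0.65 + 0.0491278 = 0.699128 m (along the plate) below the hinge at the top edge, so the moment about the hinge is M = F × 0.699128 = 32.0265 × 0.699128 = 22.3906 kN·m.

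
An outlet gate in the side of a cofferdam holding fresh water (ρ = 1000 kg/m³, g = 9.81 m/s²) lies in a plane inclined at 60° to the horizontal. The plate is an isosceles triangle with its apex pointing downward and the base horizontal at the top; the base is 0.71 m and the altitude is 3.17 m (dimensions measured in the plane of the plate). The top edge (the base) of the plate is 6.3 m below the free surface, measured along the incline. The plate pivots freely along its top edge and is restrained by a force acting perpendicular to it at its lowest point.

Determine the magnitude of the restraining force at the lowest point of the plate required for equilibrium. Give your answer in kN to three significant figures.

γ = ρg = 1000 × 9.81 = 9810 N/m³ = 9.81 kN/m³.
Let θ = 60° be the plate's angle to the horizontal; measure y along the incline from where the plane meets the free surface. Vertical depth h = y·sinθ with sinθ = 0.866025.
With the apex down, the centroid sits h/3 = 3.17/3 = 1.05667 m below the base (the top edge), so y_c = 6.3 + 1.05667 = 7.35667 m and h_c = 7.35667 × 0.866025 = 6.37106 m.
A = ½ × 0.71 × 3.17 = 1.12535 m².
Resultant F = γ·h_c·A = 9.81 × 6.37106 × 1.12535 = 70.3345 kN.
I_c = b·h³/36 = 0.71 × 3.17³/36 = 0.628252 m⁴.
Centre of pressure: y_p = y_c + I_c/(y_c·A) = 7.35667 + 0.628252/(7.35667 × 1.12535) = 7.35667 + 0.0758866 = 7.43256 m along the plane.
The resultant acts 1.05667 + 0.0758866 = 1.13256 m (along the plate) below the hinge at the top edge, so the moment about the hinge is M = F × 1.13256 = 70.3345 × 1.13256 = 79.658 kN·m.
A normal force at the bottom, 3.17 m from the hinge, must supply this moment: P = 79.658/3.17 = 25.1287 kN.

P ≈ 25.1 kN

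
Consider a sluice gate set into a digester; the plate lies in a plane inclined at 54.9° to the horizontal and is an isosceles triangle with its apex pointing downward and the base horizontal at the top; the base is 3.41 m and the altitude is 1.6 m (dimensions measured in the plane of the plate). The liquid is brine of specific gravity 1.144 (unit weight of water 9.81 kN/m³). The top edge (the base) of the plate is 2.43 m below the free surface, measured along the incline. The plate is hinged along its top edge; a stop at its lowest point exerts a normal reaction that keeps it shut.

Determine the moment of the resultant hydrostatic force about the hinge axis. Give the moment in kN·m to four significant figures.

M ≈ 43.15 kN·m

γ = 1.144 × 9.81 = 11.22264 kN/m³.
Let θ = 54.9° be the plate's angle to the horizontal; measure y along the incline from where the plane meets the free surface. Vertical depth h = y·sinθ with sinθ = 0.818150.
With the apex down, the centroid sits h/3 = 1.6/3 = 0.533333 m below the base (the top edge), so y_c = 2.43 + 0.533333 = 2.96333 m and h_c = 2.96333 × 0.818150 = 2.42445 m.
A = ½ × 3.41 × 1.6 = 2.728 m².
Resultant F = γ·h_c·A = 11.22264 × 2.42445 × 2.728 = 74.2254 kN.
I_c = b·h³/36 = 3.41 × 1.6³/36 = 0.387982 m⁴.
Centre of pressure: y_p = y_c + I_c/(y_c·A) = 2.96333 + 0.387982/(2.96333 × 2.728) = 2.96333 + 0.047994 = 3.01132 m along the plane.
The resultant acts 0.533333 + 0.047994 = 0.581327 m (along the plate) below the hinge at the top edge, so the moment about the hinge is M = F × 0.581327 = 74.2254 × 0.581327 = 43.1492 kN·m.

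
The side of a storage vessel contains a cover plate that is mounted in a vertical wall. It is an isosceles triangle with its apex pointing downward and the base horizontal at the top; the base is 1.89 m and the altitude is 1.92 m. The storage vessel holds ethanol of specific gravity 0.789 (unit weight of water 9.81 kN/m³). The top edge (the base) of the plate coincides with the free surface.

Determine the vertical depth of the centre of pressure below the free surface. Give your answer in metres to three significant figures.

γ = 0.789 × 9.81 = 7.74009 kN/m³.
With the apex down, the centroid sits h/3 = 1.92/3 = 0.64 m below the base (the top edge), so the centroid depth is h_c = 0.64 m.
A = ½ × 1.89 × 1.92 = 1.8144 m².
Resultant F = γ·h_c·A = 7.74009 × 0.64 × 1.8144 = 8.98792 kN.
I_c = b·h³/36 = 1.89 × 1.92³/36 = 0.371589 m⁴.
Centre of pressure: y_p = y_c + I_c/(y_c·A) = 0.64 + 0.371589/(0.64 × 1.8144) = 0.64 + 0.32 = 0.96 m along the plane.

h_p = 0.960 m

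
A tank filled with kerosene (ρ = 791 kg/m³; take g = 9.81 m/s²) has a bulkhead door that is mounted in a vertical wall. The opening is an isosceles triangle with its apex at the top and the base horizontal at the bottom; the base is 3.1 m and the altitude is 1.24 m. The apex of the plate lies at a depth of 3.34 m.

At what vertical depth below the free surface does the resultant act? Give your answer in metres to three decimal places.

γ = ρg = 791 × 9.81 / 1000 = 7.75971 kN/m³.
With the apex up, the centroid sits 2h/3 = 2 × 1.24/3 = 0.826667 m below the apex, so the centroid depth is h_c = 3.34 + 0.826667 = 4.16667 m.
A = ½ × 3.1 × 1.24 = 1.922 m².
Resultant F = γ·h_c·A = 7.75971 × 4.16667 × 1.922 = 62.1424 kN.
I_c = b·h³/36 = 3.1 × 1.24³/36 = 0.164182 m⁴.
Centre of pressure: y_p = y_c + I_c/(y_c·A) = 4.16667 + 0.164182/(4.16667 × 1.922) = 4.16667 + 0.0205014 = 4.18717 m along the plane.

h_p = 4.187 m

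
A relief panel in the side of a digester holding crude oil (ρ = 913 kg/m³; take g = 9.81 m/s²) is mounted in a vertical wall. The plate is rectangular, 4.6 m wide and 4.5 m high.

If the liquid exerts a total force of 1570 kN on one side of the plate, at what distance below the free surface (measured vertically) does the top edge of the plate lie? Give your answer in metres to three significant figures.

d_top ≈ 6.22 m

γ = ρg = 913 × 9.81 / 1000 = 8.95653 kN/m³.
A = 4.6 × 4.5 = 20.7 m².
From F = γ·h_c·A, the centroid depth is h_c = 1570/(8.95653 × 20.7) = 8.46817 m.
The centroid lies 4.5/2 = 2.25 m below the top edge, so the top edge sits at h_top = 8.46817 − 2.25 = 6.21817 m below the surface.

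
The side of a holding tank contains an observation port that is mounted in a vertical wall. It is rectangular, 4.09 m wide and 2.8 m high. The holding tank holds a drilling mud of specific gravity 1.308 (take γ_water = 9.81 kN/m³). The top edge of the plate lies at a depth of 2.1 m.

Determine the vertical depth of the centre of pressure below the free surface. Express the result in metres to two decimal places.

h_p = 3.69 m

γ = 1.308 × 9.81 = 12.83148 kN/m³.
The centroid lies 2.8/2 = 1.4 m below the top edge, so the centroid depth is h_c = 2.1 + 1.4 = 3.5 m.
A = 4.09 × 2.8 = 11.452 m².
Resultant F = γ·h_c·A = 12.83148 × 3.5 × 11.452 = 514.311 kN.
I_c = b·h³/12 = 4.09 × 2.8³/12 = 7.48197 m⁴.
Centre of pressure: y_p = y_c + I_c/(y_c·A) = 3.5 + 7.48197/(3.5 × 11.452) = 3.5 + 0.186667 = 3.68667 m along the plane.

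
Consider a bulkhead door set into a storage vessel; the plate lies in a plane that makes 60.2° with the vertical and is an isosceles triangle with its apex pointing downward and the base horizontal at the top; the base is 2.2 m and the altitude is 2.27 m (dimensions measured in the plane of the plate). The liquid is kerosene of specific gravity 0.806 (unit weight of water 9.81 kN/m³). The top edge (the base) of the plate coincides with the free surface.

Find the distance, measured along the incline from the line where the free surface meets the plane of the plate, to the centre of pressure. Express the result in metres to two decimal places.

γ = 0.806 × 9.81 = 7.90686 kN/m³.
The plate makes 60.2° with the vertical, i.e. θ = 90° − 60.2° = 29.8° to the horizontal. Measuring y along the incline from the free-surface line, vertical depth h = y·sinθ with sinθ = 0.496974.
With the apex down, the centroid sits h/3 = 2.27/3 = 0.756667 m below the base (the top edge), so y_c = 0.756667 m and h_c = 0.756667 × 0.496974 = 0.376044 m.
A = ½ × 2.2 × 2.27 = 2.497 m².
Resultant F = γ·h_c·A = 7.90686 × 0.376044 × 2.497 = 7.4244 kN.
I_c = b·h³/36 = 2.2 × 2.27³/36 = 0.714822 m⁴.
Centre of pressure: y_p = y_c + I_c/(y_c·A) = 0.756667 + 0.714822/(0.756667 × 2.497) = 0.756667 + 0.378333 = 1.135 m along the plane.

y_p = 1.14 m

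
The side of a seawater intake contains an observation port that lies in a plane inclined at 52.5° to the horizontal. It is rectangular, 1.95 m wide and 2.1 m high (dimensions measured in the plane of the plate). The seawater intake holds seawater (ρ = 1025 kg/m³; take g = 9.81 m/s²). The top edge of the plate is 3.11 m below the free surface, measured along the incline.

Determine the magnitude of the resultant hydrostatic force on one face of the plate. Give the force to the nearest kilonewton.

F ≈ 136 kN

γ = ρg = 1025 × 9.81 / 1000 = 10.05525 kN/m³.
Let θ = 52.5° be the plate's angle to the horizontal; measure y along the incline from where the plane meets the free surface. Vertical depth h = y·sinθ with sinθ = 0.793353.
The centroid lies 2.1/2 = 1.05 m below the top edge, so y_c = 3.11 + 1.05 = 4.16 m and h_c = 4.16 × 0.793353 = 3.30035 m.
A = 1.95 × 2.1 = 4.095 m².
Resultant F = γ·h_c·A = 10.05525 × 3.30035 × 4.095 = 135.896 kN.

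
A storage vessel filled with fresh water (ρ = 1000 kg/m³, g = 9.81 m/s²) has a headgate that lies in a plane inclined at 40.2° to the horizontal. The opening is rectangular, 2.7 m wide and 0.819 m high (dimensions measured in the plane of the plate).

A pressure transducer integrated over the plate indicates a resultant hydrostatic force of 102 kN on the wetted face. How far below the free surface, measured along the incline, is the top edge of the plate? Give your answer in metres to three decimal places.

y_top ≈ 6.875 m

γ = ρg = 1000 × 9.81 = 9810 N/m³ = 9.81 kN/m³.
A = 2.7 × 0.819 = 2.2113 m².
From F = γ·h_c·A, the centroid depth is h_c = 102/(9.81 × 2.2113) = 4.70201 m.
Let θ = 40.2° be the plate's angle to the horizontal; measure y along the incline from where the plane meets the free surface. Vertical depth h = y·sinθ with sinθ = 0.645458.
Along the incline, y_c = h_c/sinθ = 4.70201/0.645458 = 7.28477 m.
The centroid lies 0.819/2 = 0.4095 m below the top edge, so the top edge sits at y_top = 7.28477 − 0.4095 = 6.87527 m along the incline.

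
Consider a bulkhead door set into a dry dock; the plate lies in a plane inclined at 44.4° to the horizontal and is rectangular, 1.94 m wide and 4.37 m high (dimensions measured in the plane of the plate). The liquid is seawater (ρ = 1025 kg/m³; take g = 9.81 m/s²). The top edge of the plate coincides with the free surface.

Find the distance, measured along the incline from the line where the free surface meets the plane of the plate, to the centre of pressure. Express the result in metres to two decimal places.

y_p = 2.91 m

γ = ρg = 1025 × 9.81 / 1000 = 10.05525 kN/m³.
Let θ = 44.4° be the plate's angle to the horizontal; measure y along the incline from where the plane meets the free surface. Vertical depth h = y·sinθ with sinθ = 0.699663.
The centroid lies 4.37/2 = 2.185 m below the top edge, so y_c = 2.185 m and h_c = 2.185 × 0.699663 = 1.52876 m.
A = 1.94 × 4.37 = 8.4778 m².
Resultant F = γ·h_c·A = 10.05525 × 1.52876 × 8.4778 = 130.321 kN.
I_c = b·h³/12 = 1.94 × 4.37³/12 = 13.4916 m⁴.
Centre of pressure: y_p = y_c + I_c/(y_c·A) = 2.185 + 13.4916/(2.185 × 8.4778) = 2.185 + 0.728331 = 2.91333 m along the plane.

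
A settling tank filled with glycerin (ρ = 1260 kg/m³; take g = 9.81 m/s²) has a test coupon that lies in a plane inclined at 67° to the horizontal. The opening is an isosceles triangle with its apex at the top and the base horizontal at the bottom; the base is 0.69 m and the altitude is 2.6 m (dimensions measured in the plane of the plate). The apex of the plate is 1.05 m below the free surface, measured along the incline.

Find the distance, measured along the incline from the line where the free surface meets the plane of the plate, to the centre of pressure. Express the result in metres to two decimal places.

y_p = 2.92 m

γ = ρg = 1260 × 9.81 / 1000 = 12.3606 kN/m³.
Let θ = 67° be the plate's angle to the horizontal; measure y along the incline from where the plane meets the free surface. Vertical depth h = y·sinθ with sinθ = 0.920505.
With the apex up, the centroid sits 2h/3 = 2 × 2.6/3 = 1.73333 m below the apex, so y_c = 1.05 + 1.73333 = 2.78333 m and h_c = 2.78333 × 0.920505 = 2.56207 m.
A = ½ × 0.69 × 2.6 = 0.897 m².
Resultant F = γ·h_c·A = 12.3606 × 2.56207 × 0.897 = 28.4068 kN.
I_c = b·h³/36 = 0.69 × 2.6³/36 = 0.336873 m⁴.
Centre of pressure: y_p = y_c + I_c/(y_c·A) = 2.78333 + 0.336873/(2.78333 × 0.897) = 2.78333 + 0.13493 = 2.91826 m along the plane.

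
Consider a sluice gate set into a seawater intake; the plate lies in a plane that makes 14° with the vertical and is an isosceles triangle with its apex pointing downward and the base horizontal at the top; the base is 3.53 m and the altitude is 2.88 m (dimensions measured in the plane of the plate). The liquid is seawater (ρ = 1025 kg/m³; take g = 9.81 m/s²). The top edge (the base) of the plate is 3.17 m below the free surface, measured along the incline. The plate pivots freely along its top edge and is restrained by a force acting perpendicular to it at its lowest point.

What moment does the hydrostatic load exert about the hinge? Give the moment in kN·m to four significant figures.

M ≈ 219.5 kN·m

γ = ρg = 1025 × 9.81 / 1000 = 10.05525 kN/m³.
The plate makes 14° with the vertical, i.e. θ = 90° − 14° = 76° to the horizontal. Measuring y along the incline from the free-surface line, vertical depth h = y·sinθ with sinθ = 0.970296.
With the apex down, the centroid sits h/3 = 2.88/3 = 0.96 m below the base (the top edge), so y_c = 3.17 + 0.96 = 4.13 m and h_c = 4.13 × 0.970296 = 4.00732 m.
A = ½ × 3.53 × 2.88 = 5.0832 m².
Resultant F = γ·h_c·A = 10.05525 × 4.00732 × 5.0832 = 204.826 kN.
I_c = b·h³/36 = 3.53 × 2.88³/36 = 2.34234 m⁴.
Centre of pressure: y_p = y_c + I_c/(y_c·A) = 4.13 + 2.34234/(4.13 × 5.0832) = 4.13 + 0.111574 = 4.24157 m along the plane.
The resultant acts 0.96 + 0.111574 = 1.07157 m (along the plate) below the hinge at the top edge, so the moment about the hinge is M = F × 1.07157 = 204.826 × 1.07157 = 219.485 kN·m.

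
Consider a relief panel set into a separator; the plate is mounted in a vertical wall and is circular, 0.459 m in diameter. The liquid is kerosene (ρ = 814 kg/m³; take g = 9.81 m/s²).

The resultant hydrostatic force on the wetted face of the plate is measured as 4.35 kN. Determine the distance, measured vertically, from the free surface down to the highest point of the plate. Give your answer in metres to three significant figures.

d_top ≈ 3.06 m

γ = ρg = 814 × 9.81 / 1000 = 7.98534 kN/m³.
A = π(0.2295)² = 0.165468 m².
From F = γ·h_c·A, the centroid depth is h_c = 4.35/(7.98534 × 0.165468) = 3.29217 m.
The centroid is at the centre, 0.2295 m below the top of the plate, so the highest point sits at h_top = 3.29217 − 0.2295 = 3.06267 m below the surface.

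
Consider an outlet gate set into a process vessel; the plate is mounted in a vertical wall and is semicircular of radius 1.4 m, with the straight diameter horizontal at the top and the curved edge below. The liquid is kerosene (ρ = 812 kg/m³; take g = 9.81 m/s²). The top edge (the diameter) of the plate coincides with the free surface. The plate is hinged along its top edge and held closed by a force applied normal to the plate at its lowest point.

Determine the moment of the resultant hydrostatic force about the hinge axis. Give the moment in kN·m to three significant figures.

γ = ρg = 812 × 9.81 / 1000 = 7.96572 kN/m³.
The centroid of a semicircle lies 4r/(3π) = 0.594178 m from the diameter, here below the top edge, so the centroid depth is h_c = 0.594178 m.
A = πr²/2 = π × 1.4²/2 = 3.07876 m².
Resultant F = γ·h_c·A = 7.96572 × 0.594178 × 3.07876 = 14.5719 kN.
I_c = (π/8 − 8/(9π))·r⁴ = 0.109757 × 1.4⁴ = 0.421642 m⁴.
Centre of pressure: y_p = y_c + I_c/(y_c·A) = 0.594178 + 0.421642/(0.594178 × 3.07876) = 0.594178 + 0.23049 = 0.824668 m along the plane.
The resultant acts 0.594178 + 0.23049 = 0.824668 m (along the plate) below the hinge at the top edge, so the moment about the hinge is M = F × 0.824668 = 14.5719 × 0.824668 = 12.017 kN·m.

M ≈ 12.0 kN·m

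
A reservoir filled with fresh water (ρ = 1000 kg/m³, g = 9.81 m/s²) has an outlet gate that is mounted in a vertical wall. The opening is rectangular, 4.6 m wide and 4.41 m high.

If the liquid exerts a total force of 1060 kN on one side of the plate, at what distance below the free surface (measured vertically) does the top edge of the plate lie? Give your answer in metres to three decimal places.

γ = ρg = 1000 × 9.81 = 9810 N/m³ = 9.81 kN/m³.
A = 4.6 × 4.41 = 20.286 m².
From F = γ·h_c·A, the centroid depth is h_c = 1060/(9.81 × 20.286) = 5.32648 m.
The centroid lies 4.41/2 = 2.205 m below the top edge, so the top edge sits at h_top = 5.32648 − 2.205 = 3.12148 m below the surface.

d_top ≈ 3.121 m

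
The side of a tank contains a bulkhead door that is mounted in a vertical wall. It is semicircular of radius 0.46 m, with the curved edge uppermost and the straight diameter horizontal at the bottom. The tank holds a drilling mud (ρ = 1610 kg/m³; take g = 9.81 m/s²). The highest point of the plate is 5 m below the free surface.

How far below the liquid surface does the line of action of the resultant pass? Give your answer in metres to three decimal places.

h_p = 5.268 m

γ = ρg = 1610 × 9.81 / 1000 = 15.7941 kN/m³.
The centroid lies 4r/(3π) = 0.19523 m above the diameter, so r − 4r/(3π) = 0.46 − 0.19523 = 0.26477 m below the topmost point, so the centroid depth is h_c = 5 + 0.26477 = 5.26477 m.
A = πr²/2 = π × 0.46²/2 = 0.332381 m².
Resultant F = γ·h_c·A = 15.7941 × 5.26477 × 0.332381 = 27.6382 kN.
I_c = (π/8 − 8/(9π))·r⁴ = 0.109757 × 0.46⁴ = 0.00491432 m⁴.
Centre of pressure: y_p = y_c + I_c/(y_c·A) = 5.26477 + 0.00491432/(5.26477 × 0.332381) = 5.26477 + 0.00280833 = 5.26758 m along the plane.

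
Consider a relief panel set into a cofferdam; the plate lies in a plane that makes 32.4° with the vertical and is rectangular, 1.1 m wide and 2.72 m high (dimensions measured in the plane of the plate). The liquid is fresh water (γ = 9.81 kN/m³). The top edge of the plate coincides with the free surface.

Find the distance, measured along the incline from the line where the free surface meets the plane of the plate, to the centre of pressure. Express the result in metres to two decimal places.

γ = 9.81 kN/m³.
The plate makes 32.4° with the vertical, i.e. θ = 90° − 32.4° = 57.6° to the horizontal. Measuring y along the incline from the free-surface line, vertical depth h = y·sinθ with sinθ = 0.844328.
The centroid lies 2.72/2 = 1.36 m below the top edge, so y_c = 1.36 m and h_c = 1.36 × 0.844328 = 1.14829 m.
A = 1.1 × 2.72 = 2.992 m².
Resultant F = γ·h_c·A = 9.81 × 1.14829 × 2.992 = 33.7041 kN.
I_c = b·h³/12 = 1.1 × 2.72³/12 = 1.84467 m⁴.
Centre of pressure: y_p = y_c + I_c/(y_c·A) = 1.36 + 1.84467/(1.36 × 2.992) = 1.36 + 0.453334 = 1.81333 m along the plane.

y_p = 1.81 m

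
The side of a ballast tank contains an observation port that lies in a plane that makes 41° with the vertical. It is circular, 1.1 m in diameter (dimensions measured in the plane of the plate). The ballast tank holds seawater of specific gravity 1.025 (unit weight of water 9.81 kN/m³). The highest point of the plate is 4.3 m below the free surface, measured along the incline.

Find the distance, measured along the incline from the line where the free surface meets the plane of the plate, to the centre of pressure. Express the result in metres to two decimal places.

γ = 1.025 × 9.81 = 10.05525 kN/m³.
The plate makes 41° with the vertical, i.e. θ = 90° − 41° = 49° to the horizontal. Measuring y along the incline from the free-surface line, vertical depth h = y·sinθ with sinθ = 0.754710.
The centroid is at the centre, 0.55 m below the top of the plate, so y_c = 4.3 + 0.55 = 4.85 m and h_c = 4.85 × 0.754710 = 3.66034 m.
A = π(0.55)² = 0.950332 m².
Resultant F = γ·h_c·A = 10.05525 × 3.66034 × 0.950332 = 34.9776 kN.
I_c = πr⁴/4 = π × 0.55⁴/4 = 0.0718688 m⁴.
Centre of pressure: y_p = y_c + I_c/(y_c·A) = 4.85 + 0.0718688/(4.85 × 0.950332) = 4.85 + 0.0155928 = 4.86559 m along the plane.

y_p = 4.87 m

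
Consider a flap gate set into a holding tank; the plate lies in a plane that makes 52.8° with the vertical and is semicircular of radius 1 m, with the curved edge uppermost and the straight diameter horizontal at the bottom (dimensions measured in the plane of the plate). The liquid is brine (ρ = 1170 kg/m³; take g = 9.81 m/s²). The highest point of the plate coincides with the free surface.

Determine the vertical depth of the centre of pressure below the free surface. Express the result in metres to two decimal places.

h_p = 0.42 m

γ = ρg = 1170 × 9.81 / 1000 = 11.4777 kN/m³.
The plate makes 52.8° with the vertical, i.e. θ = 90° − 52.8° = 37.2° to the horizontal. Measuring y along the incline from the free-surface line, vertical depth h = y·sinθ with sinθ = 0.604599.
The centroid lies 4r/(3π) = 0.424413 m above the diameter, so r − 4r/(3π) = 1 − 0.424413 = 0.575587 m below the topmost point, so y_c = 0.575587 m and h_c = 0.575587 × 0.604599 = 0.347999 m.
A = πr²/2 = π × 1²/2 = 1.5708 m².
Resultant F = γ·h_c·A = 11.4777 × 0.347999 × 1.5708 = 6.27413 kN.
I_c = (π/8 − 8/(9π))·r⁴ = 0.109757 × 1⁴ = 0.109757 m⁴.
Centre of pressure: y_p = y_c + I_c/(y_c·A) = 0.575587 + 0.109757/(0.575587 × 1.5708) = 0.575587 + 0.121395 = 0.696982 m along the plane.
Vertically, h_p = y_p·sinθ = 0.696982 × 0.604599 = 0.421395 m.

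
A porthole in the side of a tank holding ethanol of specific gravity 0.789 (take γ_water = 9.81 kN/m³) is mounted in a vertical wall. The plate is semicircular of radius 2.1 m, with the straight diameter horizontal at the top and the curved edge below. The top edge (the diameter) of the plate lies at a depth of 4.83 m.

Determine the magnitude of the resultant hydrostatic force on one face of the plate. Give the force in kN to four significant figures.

F ≈ 306.8 kN

γ = 0.789 × 9.81 = 7.74009 kN/m³.
The centroid of a semicircle lies 4r/(3π) = 0.891268 m from the diameter, here below the top edge, so the centroid depth is h_c = 4.83 + 0.891268 = 5.72127 m.
A = πr²/2 = π × 2.1²/2 = 6.92721 m².
Resultant F = γ·h_c·A = 7.74009 × 5.72127 × 6.92721 = 306.759 kN.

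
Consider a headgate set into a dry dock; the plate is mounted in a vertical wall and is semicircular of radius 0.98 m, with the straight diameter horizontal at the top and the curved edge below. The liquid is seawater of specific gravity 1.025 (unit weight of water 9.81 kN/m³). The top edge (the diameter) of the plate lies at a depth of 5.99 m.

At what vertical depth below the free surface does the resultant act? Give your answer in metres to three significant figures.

γ = 1.025 × 9.81 = 10.05525 kN/m³.
The centroid of a semicircle lies 4r/(3π) = 0.415925 m from the diameter, here below the top edge, so the centroid depth is h_c = 5.99 + 0.415925 = 6.40592 m.
A = πr²/2 = π × 0.98²/2 = 1.50859 m².
Resultant F = γ·h_c·A = 10.05525 × 6.40592 × 1.50859 = 97.173 kN.
I_c = (π/8 − 8/(9π))·r⁴ = 0.109757 × 0.98⁴ = 0.101236 m⁴.
Centre of pressure: y_p = y_c + I_c/(y_c·A) = 6.40592 + 0.101236/(6.40592 × 1.50859) = 6.40592 + 0.0104757 = 6.4164 m along the plane.

h_p = 6.42 m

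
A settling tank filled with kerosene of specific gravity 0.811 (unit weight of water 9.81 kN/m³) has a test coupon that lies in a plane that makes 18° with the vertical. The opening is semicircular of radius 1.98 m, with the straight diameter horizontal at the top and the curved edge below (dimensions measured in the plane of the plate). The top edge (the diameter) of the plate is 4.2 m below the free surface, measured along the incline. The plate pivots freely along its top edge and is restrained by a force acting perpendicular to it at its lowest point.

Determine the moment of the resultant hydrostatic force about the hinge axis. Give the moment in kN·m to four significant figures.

γ = 0.811 × 9.81 = 7.95591 kN/m³.
The plate makes 18° with the vertical, i.e. θ = 90° − 18° = 72° to the horizontal. Measuring y along the incline from the free-surface line, vertical depth h = y·sinθ with sinθ = 0.951057.
The centroid of a semicircle lies 4r/(3π) = 0.840338 m from the diameter, here below the top edge, so y_c = 4.2 + 0.840338 = 5.04034 m and h_c = 5.04034 × 0.951057 = 4.79365 m.
A = πr²/2 = π × 1.98²/2 = 6.15815 m².
Resultant F = γ·h_c·A = 7.95591 × 4.79365 × 6.15815 = 234.859 kN.
I_c = (π/8 − 8/(9π))·r⁴ = 0.109757 × 1.98⁴ = 1.68691 m⁴.
Centre of pressure: y_p = y_c + I_c/(y_c·A) = 5.04034 + 1.68691/(5.04034 × 6.15815) = 5.04034 + 0.0543478 = 5.09469 m along the plane.
The resultant acts 0.840338 + 0.0543478 = 0.894686 m (along the plate) below the hinge at the top edge, so the moment about the hinge is M = F × 0.894686 = 234.859 × 0.894686 = 210.125 kN·m.

M ≈ 210.1 kN·m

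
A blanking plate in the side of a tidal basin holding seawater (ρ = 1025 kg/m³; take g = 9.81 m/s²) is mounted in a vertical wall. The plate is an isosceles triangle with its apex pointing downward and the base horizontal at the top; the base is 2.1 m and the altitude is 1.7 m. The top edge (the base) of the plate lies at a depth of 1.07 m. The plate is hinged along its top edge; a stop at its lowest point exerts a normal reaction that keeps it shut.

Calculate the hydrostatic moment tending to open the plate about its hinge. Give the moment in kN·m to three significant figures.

M ≈ 19.5 kN·m

γ = ρg = 1025 × 9.81 / 1000 = 10.05525 kN/m³.
With the apex down, the centroid sits h/3 = 1.7/3 = 0.566667 m below the base (the top edge), so the centroid depth is h_c = 1.07 + 0.566667 = 1.63667 m.
A = ½ × 2.1 × 1.7 = 1.785 m².
Resultant F = γ·h_c·A = 10.05525 × 1.63667 × 1.785 = 29.376 kN.
I_c = b·h³/36 = 2.1 × 1.7³/36 = 0.286592 m⁴.
Centre of pressure: y_p = y_c + I_c/(y_c·A) = 1.63667 + 0.286592/(1.63667 × 1.785) = 1.63667 + 0.098099 = 1.73477 m along the plane.
The resultant acts 0.566667 + 0.098099 = 0.664766 m (along the plate) below the hinge at the top edge, so the moment about the hinge is M = F × 0.664766 = 29.376 × 0.664766 = 19.5282 kN·m.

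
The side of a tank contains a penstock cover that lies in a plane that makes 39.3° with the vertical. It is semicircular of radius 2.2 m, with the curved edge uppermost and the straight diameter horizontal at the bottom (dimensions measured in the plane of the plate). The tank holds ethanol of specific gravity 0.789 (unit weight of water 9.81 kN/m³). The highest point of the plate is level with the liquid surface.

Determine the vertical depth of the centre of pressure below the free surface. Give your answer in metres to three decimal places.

γ = 0.789 × 9.81 = 7.74009 kN/m³.
The plate makes 39.3° with the vertical, i.e. θ = 90° − 39.3° = 50.7° to the horizontal. Measuring y along the incline from the free-surface line, vertical depth h = y·sinθ with sinθ = 0.773840.
The centroid lies 4r/(3π) = 0.933709 m above the diameter, so r − 4r/(3π) = 2.2 − 0.933709 = 1.26629 m below the topmost point, so y_c = 1.26629 m and h_c = 1.26629 × 0.773840 = 0.979906 m.
A = πr²/2 = π × 2.2²/2 = 7.60265 m².
Resultant F = γ·h_c·A = 7.74009 × 0.979906 × 7.60265 = 57.6628 kN.
I_c = (π/8 − 8/(9π))·r⁴ = 0.109757 × 2.2⁴ = 2.57112 m⁴.
Centre of pressure: y_p = y_c + I_c/(y_c·A) = 1.26629 + 2.57112/(1.26629 × 7.60265) = 1.26629 + 0.267069 = 1.53336 m along the plane.
Vertically, h_p = y_p·sinθ = 1.53336 × 0.773840 = 1.18658 m.

h_p = 1.187 m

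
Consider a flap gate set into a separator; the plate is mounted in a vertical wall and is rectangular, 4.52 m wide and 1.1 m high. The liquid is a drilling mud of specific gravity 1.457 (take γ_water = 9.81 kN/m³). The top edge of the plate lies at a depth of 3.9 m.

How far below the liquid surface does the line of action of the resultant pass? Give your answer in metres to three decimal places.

h_p = 4.473 m

γ = 1.457 × 9.81 = 14.29317 kN/m³.
The centroid lies 1.1/2 = 0.55 m below the top edge, so the centroid depth is h_c = 3.9 + 0.55 = 4.45 m.
A = 4.52 × 1.1 = 4.972 m².
Resultant F = γ·h_c·A = 14.29317 × 4.45 × 4.972 = 316.242 kN.
I_c = b·h³/12 = 4.52 × 1.1³/12 = 0.501343 m⁴.
Centre of pressure: y_p = y_c + I_c/(y_c·A) = 4.45 + 0.501343/(4.45 × 4.972) = 4.45 + 0.0226592 = 4.47266 m along the plane.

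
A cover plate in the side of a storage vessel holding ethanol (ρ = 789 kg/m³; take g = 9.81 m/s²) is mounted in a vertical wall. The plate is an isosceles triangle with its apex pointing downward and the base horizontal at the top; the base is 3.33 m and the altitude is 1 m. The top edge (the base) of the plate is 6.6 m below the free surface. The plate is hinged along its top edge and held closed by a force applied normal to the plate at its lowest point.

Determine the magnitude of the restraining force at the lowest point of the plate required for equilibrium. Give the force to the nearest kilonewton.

P ≈ 30 kN

γ = ρg = 789 × 9.81 / 1000 = 7.74009 kN/m³.
With the apex down, the centroid sits h/3 = 1/3 = 0.333333 m below the base (the top edge), so the centroid depth is h_c = 6.6 + 0.333333 = 6.93333 m.
A = ½ × 3.33 × 1 = 1.665 m².
Resultant F = γ·h_c·A = 7.74009 × 6.93333 × 1.665 = 89.3516 kN.
I_c = b·h³/36 = 3.33 × 1³/36 = 0.0925 m⁴.
Centre of pressure: y_p = y_c + I_c/(y_c·A) = 6.93333 + 0.0925/(6.93333 × 1.665) = 6.93333 + 0.00801282 = 6.94134 m along the plane.
The resultant acts 0.333333 + 0.00801282 = 0.341346 m (along the plate) below the hinge at the top edge, so the moment about the hinge is M = F × 0.341346 = 89.3516 × 0.341346 = 30.4998 kN·m.
A normal force at the bottom, 1 m from the hinge, must supply this moment: P = 30.4998/1 = 30.4998 kN.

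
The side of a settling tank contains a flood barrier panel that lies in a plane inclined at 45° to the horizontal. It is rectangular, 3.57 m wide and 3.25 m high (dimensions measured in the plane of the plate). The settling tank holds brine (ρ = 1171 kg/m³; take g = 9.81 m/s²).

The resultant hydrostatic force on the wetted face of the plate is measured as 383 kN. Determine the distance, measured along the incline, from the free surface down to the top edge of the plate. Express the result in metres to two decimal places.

γ = ρg = 1171 × 9.81 / 1000 = 11.48751 kN/m³.
A = 3.57 × 3.25 = 11.6025 m².
From F = γ·h_c·A, the centroid depth is h_c = 383/(11.48751 × 11.6025) = 2.87357 m.
Let θ = 45° be the plate's angle to the horizontal; measure y along the incline from where the plane meets the free surface. Vertical depth h = y·sinθ with sinθ = 0.707107.
Along the incline, y_c = h_c/sinθ = 2.87357/0.707107 = 4.06384 m.
The centroid lies 3.25/2 = 1.625 m below the top edge, so the top edge sits at y_top = 4.06384 − 1.625 = 2.43884 m along the incline.

y_top ≈ 2.44 m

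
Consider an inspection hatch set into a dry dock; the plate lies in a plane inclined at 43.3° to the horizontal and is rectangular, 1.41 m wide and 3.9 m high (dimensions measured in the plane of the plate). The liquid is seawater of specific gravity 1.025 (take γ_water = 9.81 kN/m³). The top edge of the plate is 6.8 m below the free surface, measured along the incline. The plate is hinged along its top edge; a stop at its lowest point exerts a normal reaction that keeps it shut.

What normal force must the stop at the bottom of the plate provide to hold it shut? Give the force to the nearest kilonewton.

γ = 1.025 × 9.81 = 10.05525 kN/m³.
Let θ = 43.3° be the plate's angle to the horizontal; measure y along the incline from where the plane meets the free surface. Vertical depth h = y·sinθ with sinθ = 0.685818.
The centroid lies 3.9/2 = 1.95 m below the top edge, so y_c = 6.8 + 1.95 = 8.75 m and h_c = 8.75 × 0.685818 = 6.00091 m.
A = 1.41 × 3.9 = 5.499 m².
Resultant F = γ·h_c·A = 10.05525 × 6.00091 × 5.499 = 331.813 kN.
I_c = b·h³/12 = 1.41 × 3.9³/12 = 6.96998 m⁴.
Centre of pressure: y_p = y_c + I_c/(y_c·A) = 8.75 + 6.96998/(8.75 × 5.499) = 8.75 + 0.144857 = 8.89486 m along the plane.
The resultant acts 1.95 + 0.144857 = 2.09486 m (along the plate) below the hinge at the top edge, so the moment about the hinge is M = F × 2.09486 = 331.813 × 2.09486 = 695.102 kN·m.
A normal force at the bottom, 3.9 m from the hinge, must supply this moment: P = 695.102/3.9 = 178.231 kN.

P ≈ 178 kN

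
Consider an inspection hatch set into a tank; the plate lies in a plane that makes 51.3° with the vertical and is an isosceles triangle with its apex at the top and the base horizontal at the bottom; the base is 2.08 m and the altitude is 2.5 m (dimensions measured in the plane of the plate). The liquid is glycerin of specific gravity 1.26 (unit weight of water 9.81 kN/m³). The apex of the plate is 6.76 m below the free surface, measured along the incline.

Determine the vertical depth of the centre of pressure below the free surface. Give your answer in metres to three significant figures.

γ = 1.26 × 9.81 = 12.3606 kN/m³.
The plate makes 51.3° with the vertical, i.e. θ = 90° − 51.3° = 38.7° to the horizontal. Measuring y along the incline from the free-surface line, vertical depth h = y·sinθ with sinθ = 0.625243.
With the apex up, the centroid sits 2h/3 = 2 × 2.5/3 = 1.66667 m below the apex, so y_c = 6.76 + 1.66667 = 8.42667 m and h_c = 8.42667 × 0.625243 = 5.26872 m.
A = ½ × 2.08 × 2.5 = 2.6 m².
Resultant F = γ·h_c·A = 12.3606 × 5.26872 × 2.6 = 169.324 kN.
I_c = b·h³/36 = 2.08 × 2.5³/36 = 0.902778 m⁴.
Centre of pressure: y_p = y_c + I_c/(y_c·A) = 8.42667 + 0.902778/(8.42667 × 2.6) = 8.42667 + 0.0412052 = 8.46788 m along the plane.
Vertically, h_p = y_p·sinθ = 8.46788 × 0.625243 = 5.29448 m.

h_p = 5.29 m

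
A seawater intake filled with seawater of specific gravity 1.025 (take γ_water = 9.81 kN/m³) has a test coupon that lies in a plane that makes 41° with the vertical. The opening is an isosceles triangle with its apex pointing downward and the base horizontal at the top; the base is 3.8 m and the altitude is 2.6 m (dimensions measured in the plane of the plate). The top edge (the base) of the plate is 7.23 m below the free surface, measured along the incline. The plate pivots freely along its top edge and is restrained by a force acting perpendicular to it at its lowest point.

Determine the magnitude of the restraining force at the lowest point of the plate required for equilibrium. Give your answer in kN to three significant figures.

P ≈ 107 kN

γ = 1.025 × 9.81 = 10.05525 kN/m³.
The plate makes 41° with the vertical, i.e. θ = 90° − 41° = 49° to the horizontal. Measuring y along the incline from the free-surface line, vertical depth h = y·sinθ with sinθ = 0.754710.
With the apex down, the centroid sits h/3 = 2.6/3 = 0.866667 m below the base (the top edge), so y_c = 7.23 + 0.866667 = 8.09667 m and h_c = 8.09667 × 0.754710 = 6.11064 m.
A = ½ × 3.8 × 2.6 = 4.94 m².
Resultant F = γ·h_c·A = 10.05525 × 6.11064 × 4.94 = 303.533 kN.
I_c = b·h³/36 = 3.8 × 2.6³/36 = 1.85524 m⁴.
Centre of pressure: y_p = y_c + I_c/(y_c·A) = 8.09667 + 1.85524/(8.09667 × 4.94) = 8.09667 + 0.0463838 = 8.14305 m along the plane.
The resultant acts 0.866667 + 0.0463838 = 0.913051 m (along the plate) below the hinge at the top edge, so the moment about the hinge is M = F × 0.913051 = 303.533 × 0.913051 = 277.141 kN·m.
A normal force at the bottom, 2.6 m from the hinge, must supply this moment: P = 277.141/2.6 = 106.593 kN.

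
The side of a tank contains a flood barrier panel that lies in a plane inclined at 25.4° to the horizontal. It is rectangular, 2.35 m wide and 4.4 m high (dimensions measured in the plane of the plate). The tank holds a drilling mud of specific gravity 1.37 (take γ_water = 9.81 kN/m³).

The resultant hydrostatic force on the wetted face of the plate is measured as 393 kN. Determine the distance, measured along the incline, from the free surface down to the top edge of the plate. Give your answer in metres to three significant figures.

y_top ≈ 4.39 m

γ = 1.37 × 9.81 = 13.4397 kN/m³.
A = 2.35 × 4.4 = 10.34 m².
From F = γ·h_c·A, the centroid depth is h_c = 393/(13.4397 × 10.34) = 2.82802 m.
Let θ = 25.4° be the plate's angle to the horizontal; measure y along the incline from where the plane meets the free surface. Vertical depth h = y·sinθ with sinθ = 0.428935.
Along the incline, y_c = h_c/sinθ = 2.82802/0.428935 = 6.59312 m.
The centroid lies 4.4/2 = 2.2 m below the top edge, so the top edge sits at y_top = 6.59312 − 2.2 = 4.39312 m along the incline.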